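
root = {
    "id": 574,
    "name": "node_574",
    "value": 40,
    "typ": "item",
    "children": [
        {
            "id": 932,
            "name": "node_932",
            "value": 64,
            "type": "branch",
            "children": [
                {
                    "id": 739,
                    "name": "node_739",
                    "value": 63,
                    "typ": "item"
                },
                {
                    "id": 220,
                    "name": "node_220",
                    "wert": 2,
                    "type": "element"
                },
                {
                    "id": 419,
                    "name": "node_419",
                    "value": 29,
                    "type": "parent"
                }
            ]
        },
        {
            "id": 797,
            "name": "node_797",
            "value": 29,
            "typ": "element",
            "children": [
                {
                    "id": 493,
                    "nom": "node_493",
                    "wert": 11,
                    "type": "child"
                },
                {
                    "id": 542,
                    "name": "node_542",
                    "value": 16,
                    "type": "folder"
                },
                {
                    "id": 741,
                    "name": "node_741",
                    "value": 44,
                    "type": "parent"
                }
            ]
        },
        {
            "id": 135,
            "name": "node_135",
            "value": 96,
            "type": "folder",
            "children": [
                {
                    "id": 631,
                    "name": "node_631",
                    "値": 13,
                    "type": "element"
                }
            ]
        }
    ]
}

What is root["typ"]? "item"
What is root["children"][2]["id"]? 135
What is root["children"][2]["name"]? "node_135"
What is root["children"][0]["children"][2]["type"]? "parent"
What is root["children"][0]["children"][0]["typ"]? "item"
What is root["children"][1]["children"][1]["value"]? 16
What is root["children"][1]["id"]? 797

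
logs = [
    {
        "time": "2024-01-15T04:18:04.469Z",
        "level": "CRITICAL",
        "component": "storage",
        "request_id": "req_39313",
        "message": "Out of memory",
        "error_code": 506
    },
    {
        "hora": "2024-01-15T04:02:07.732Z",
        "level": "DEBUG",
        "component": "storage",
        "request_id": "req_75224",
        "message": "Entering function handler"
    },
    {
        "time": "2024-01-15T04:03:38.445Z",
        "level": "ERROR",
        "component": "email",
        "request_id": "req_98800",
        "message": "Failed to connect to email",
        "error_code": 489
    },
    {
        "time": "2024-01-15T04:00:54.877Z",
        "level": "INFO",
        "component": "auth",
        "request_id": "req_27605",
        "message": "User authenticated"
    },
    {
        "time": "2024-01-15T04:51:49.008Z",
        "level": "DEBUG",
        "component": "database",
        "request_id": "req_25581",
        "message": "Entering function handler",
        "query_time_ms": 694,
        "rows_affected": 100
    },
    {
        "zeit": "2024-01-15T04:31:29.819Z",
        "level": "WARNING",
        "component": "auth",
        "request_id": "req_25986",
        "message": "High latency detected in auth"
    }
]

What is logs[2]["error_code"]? 489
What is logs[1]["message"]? "Entering function handler"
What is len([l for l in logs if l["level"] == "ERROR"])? 1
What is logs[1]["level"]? "DEBUG"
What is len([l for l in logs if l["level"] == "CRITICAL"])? 1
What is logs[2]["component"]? "email"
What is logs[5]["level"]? "WARNING"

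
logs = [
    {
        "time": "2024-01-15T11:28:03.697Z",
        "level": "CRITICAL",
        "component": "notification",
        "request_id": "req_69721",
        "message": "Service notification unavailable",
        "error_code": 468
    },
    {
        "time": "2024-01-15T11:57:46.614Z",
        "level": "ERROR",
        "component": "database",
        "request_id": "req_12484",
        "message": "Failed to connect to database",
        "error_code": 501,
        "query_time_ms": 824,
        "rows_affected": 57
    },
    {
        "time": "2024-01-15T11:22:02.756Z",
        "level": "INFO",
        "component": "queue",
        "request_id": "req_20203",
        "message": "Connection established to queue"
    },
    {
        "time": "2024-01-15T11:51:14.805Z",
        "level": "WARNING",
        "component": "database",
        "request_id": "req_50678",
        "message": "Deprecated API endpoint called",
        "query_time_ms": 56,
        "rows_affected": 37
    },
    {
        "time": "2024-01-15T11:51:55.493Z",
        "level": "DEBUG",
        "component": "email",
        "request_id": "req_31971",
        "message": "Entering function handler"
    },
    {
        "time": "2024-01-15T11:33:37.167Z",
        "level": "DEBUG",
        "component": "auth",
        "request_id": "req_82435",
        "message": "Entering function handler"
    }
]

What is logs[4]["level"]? "DEBUG"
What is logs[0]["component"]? "notification"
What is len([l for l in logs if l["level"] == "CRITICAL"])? 1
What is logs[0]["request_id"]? "req_69721"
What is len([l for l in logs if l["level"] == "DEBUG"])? 2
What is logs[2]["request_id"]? "req_20203"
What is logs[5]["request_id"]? "req_82435"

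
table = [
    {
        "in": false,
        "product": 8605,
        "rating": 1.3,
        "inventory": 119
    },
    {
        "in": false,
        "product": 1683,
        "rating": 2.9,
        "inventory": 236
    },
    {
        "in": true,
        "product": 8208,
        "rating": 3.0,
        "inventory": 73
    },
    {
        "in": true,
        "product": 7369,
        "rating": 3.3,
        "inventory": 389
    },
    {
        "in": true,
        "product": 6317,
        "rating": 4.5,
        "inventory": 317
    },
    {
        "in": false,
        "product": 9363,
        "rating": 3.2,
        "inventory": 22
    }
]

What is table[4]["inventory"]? 317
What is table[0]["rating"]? 1.3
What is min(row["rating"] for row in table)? 1.3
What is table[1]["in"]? False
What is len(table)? 6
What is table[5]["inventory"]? 22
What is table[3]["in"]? True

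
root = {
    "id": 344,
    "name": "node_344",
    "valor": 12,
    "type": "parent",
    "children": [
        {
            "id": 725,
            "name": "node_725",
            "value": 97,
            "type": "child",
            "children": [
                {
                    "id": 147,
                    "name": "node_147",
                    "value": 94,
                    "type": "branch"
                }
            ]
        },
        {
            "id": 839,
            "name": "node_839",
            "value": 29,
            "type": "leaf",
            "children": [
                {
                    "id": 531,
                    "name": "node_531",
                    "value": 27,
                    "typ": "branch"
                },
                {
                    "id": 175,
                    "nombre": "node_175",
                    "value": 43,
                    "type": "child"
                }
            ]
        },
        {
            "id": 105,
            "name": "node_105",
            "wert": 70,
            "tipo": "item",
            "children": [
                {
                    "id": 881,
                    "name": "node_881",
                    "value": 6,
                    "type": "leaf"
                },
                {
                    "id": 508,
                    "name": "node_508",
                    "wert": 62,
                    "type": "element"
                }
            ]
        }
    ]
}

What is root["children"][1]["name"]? "node_839"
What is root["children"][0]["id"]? 725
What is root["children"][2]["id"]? 105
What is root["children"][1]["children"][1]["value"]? 43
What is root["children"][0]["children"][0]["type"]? "branch"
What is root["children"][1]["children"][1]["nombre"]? "node_175"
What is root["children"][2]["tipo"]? "item"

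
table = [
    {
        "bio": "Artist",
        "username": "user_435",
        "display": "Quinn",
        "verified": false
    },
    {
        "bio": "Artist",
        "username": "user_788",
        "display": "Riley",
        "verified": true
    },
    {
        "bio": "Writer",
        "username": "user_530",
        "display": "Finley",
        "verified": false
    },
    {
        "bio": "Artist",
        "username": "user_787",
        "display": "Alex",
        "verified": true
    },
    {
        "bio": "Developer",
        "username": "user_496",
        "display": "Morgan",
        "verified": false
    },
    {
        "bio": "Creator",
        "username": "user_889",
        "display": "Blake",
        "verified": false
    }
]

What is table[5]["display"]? "Blake"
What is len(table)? 6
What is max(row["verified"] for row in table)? True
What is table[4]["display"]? "Morgan"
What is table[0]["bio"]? "Artist"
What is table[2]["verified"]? False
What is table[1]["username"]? "user_788"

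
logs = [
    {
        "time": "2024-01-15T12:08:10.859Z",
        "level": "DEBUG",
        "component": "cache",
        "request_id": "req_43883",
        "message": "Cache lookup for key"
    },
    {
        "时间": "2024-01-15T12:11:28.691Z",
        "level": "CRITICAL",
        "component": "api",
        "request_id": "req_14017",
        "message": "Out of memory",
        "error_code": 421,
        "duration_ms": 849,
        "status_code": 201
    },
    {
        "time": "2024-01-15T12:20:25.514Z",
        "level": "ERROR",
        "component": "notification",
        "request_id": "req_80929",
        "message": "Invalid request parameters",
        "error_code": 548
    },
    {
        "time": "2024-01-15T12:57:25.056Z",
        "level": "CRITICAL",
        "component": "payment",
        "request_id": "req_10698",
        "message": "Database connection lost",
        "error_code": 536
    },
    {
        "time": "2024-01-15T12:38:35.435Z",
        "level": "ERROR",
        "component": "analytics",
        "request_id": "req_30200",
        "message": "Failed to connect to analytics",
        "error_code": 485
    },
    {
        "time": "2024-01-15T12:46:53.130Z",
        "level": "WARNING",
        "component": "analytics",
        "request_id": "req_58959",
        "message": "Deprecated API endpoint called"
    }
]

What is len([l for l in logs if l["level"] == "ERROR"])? 2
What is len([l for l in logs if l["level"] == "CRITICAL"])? 2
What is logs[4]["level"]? "ERROR"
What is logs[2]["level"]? "ERROR"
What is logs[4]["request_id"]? "req_30200"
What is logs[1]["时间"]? "2024-01-15T12:11:28.691Z"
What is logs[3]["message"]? "Database connection lost"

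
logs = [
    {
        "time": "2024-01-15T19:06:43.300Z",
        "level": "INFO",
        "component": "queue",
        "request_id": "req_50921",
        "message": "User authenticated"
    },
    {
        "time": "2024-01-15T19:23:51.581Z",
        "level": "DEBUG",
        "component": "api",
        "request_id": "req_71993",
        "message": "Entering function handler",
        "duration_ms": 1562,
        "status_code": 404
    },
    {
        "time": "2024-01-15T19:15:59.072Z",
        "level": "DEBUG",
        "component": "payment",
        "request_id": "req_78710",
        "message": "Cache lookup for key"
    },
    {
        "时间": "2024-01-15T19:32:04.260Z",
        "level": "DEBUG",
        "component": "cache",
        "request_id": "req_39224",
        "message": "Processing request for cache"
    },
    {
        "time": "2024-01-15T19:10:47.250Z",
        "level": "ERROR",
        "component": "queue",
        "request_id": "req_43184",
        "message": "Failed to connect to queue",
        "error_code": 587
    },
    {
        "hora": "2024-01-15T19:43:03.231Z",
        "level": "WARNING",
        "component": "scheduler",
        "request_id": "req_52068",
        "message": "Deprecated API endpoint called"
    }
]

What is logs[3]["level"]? "DEBUG"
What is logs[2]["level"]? "DEBUG"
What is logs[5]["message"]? "Deprecated API endpoint called"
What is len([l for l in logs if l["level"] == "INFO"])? 1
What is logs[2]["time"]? "2024-01-15T19:15:59.072Z"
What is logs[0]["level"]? "INFO"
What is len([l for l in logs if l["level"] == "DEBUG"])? 3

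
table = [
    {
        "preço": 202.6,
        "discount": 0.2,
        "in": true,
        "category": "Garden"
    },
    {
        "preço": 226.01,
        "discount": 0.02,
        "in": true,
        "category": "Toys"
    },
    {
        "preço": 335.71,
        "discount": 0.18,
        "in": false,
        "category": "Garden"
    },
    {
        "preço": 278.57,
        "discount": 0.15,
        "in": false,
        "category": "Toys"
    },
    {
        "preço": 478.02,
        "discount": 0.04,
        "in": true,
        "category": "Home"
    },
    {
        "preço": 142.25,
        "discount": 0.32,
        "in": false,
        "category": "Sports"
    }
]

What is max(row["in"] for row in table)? True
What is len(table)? 6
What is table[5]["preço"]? 142.25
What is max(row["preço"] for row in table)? 478.02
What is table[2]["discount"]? 0.18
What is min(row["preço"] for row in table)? 142.25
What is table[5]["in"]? False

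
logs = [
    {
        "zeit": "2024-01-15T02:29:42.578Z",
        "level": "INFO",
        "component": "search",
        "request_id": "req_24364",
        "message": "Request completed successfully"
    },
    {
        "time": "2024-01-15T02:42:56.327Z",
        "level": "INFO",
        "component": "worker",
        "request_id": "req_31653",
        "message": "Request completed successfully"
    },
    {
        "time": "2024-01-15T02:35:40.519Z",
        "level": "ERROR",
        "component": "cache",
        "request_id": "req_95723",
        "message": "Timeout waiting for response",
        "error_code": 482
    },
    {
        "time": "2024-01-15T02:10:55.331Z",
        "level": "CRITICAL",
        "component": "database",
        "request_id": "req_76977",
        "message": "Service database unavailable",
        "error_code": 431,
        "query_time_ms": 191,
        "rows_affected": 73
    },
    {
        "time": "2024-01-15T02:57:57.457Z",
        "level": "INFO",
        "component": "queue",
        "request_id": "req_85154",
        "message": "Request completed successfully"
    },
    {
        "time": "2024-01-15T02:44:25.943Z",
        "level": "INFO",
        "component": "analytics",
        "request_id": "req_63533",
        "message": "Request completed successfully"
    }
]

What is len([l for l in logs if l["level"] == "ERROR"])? 1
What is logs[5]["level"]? "INFO"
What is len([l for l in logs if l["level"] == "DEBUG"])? 0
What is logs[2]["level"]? "ERROR"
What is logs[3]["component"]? "database"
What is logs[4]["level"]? "INFO"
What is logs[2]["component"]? "cache"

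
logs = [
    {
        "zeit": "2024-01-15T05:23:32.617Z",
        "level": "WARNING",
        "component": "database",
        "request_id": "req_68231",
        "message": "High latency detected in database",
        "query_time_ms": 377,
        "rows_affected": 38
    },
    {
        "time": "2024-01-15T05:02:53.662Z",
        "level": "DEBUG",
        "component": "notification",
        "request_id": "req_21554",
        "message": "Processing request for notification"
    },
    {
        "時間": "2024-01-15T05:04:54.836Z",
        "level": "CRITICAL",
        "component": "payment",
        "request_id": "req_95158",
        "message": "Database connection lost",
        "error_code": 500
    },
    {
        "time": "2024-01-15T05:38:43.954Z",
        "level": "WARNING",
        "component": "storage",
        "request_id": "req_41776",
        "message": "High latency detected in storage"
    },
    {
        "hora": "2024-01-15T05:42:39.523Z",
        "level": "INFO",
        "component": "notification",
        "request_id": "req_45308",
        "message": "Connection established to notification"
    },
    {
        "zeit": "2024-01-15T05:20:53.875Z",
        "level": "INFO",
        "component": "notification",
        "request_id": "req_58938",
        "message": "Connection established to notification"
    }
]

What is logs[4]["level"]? "INFO"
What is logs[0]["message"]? "High latency detected in database"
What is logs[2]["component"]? "payment"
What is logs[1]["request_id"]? "req_21554"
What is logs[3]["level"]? "WARNING"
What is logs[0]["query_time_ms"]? 377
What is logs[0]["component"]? "database"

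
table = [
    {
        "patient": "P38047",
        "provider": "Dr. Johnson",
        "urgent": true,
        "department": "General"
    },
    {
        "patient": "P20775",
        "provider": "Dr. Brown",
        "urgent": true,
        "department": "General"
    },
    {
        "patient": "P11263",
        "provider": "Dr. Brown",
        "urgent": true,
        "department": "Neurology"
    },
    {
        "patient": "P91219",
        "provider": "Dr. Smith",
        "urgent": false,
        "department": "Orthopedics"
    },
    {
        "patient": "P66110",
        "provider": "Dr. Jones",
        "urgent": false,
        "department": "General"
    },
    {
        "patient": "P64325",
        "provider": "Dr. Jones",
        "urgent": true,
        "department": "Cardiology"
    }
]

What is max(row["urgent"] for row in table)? True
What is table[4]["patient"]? "P66110"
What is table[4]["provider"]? "Dr. Jones"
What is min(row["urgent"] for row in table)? False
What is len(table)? 6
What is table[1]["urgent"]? True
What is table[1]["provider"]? "Dr. Brown"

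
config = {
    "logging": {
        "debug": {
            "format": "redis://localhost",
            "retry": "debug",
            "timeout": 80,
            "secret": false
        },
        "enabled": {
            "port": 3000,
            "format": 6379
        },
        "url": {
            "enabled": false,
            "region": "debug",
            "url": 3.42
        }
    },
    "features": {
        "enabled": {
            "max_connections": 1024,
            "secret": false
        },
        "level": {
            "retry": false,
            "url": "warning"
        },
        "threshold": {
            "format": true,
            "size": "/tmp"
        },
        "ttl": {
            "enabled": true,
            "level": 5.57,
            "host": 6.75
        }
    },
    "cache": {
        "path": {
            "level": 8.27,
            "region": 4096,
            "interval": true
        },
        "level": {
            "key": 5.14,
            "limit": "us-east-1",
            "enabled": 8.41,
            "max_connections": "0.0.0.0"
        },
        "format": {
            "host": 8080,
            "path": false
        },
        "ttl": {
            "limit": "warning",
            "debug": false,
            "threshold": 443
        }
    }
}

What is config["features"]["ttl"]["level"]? 5.57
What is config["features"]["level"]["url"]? "warning"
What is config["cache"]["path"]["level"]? 8.27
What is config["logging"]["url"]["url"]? 3.42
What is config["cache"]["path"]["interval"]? True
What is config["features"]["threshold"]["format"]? True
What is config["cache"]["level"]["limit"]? "us-east-1"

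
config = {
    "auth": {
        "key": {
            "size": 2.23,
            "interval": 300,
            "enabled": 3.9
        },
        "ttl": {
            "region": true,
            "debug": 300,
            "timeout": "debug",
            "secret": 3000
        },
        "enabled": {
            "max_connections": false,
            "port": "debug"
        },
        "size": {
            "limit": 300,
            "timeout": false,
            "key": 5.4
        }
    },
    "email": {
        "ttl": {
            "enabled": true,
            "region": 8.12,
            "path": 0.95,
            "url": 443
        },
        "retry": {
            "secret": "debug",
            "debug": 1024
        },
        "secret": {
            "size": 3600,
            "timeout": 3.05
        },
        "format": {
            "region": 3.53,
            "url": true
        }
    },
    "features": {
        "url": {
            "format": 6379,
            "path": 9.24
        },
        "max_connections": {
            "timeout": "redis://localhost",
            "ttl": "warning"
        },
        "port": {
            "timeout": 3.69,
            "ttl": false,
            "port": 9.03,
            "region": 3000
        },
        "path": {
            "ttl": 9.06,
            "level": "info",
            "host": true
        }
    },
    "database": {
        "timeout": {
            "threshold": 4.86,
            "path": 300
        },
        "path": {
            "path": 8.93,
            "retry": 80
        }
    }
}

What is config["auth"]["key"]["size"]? 2.23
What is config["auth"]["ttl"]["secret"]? 3000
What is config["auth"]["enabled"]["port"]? "debug"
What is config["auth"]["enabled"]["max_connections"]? False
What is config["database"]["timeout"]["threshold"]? 4.86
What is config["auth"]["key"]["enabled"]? 3.9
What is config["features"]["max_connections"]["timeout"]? "redis://localhost"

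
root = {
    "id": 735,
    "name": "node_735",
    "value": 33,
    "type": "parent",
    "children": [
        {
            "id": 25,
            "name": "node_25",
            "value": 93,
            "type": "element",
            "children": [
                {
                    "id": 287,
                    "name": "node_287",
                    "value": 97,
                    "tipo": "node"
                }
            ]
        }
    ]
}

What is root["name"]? "node_735"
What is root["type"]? "parent"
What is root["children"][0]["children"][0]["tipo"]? "node"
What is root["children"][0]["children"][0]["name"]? "node_287"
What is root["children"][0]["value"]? 93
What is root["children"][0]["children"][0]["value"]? 97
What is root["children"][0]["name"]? "node_25"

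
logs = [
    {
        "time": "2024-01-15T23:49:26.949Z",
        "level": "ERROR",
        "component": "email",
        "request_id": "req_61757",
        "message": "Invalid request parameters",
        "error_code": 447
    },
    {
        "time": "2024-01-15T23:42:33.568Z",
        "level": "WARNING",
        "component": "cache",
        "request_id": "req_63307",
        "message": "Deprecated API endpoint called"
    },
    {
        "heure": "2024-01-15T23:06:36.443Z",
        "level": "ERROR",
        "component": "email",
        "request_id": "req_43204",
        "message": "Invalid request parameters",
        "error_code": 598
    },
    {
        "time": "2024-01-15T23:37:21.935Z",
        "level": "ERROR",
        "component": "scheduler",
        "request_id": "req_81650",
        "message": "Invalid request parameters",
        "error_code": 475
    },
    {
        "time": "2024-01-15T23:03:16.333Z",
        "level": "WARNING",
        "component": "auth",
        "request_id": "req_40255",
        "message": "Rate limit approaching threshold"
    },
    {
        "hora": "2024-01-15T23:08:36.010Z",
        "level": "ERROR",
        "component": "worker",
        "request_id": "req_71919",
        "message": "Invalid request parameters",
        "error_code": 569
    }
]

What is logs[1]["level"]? "WARNING"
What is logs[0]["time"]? "2024-01-15T23:49:26.949Z"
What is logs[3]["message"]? "Invalid request parameters"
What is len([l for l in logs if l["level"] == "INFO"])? 0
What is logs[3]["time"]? "2024-01-15T23:37:21.935Z"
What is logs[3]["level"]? "ERROR"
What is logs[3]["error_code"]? 475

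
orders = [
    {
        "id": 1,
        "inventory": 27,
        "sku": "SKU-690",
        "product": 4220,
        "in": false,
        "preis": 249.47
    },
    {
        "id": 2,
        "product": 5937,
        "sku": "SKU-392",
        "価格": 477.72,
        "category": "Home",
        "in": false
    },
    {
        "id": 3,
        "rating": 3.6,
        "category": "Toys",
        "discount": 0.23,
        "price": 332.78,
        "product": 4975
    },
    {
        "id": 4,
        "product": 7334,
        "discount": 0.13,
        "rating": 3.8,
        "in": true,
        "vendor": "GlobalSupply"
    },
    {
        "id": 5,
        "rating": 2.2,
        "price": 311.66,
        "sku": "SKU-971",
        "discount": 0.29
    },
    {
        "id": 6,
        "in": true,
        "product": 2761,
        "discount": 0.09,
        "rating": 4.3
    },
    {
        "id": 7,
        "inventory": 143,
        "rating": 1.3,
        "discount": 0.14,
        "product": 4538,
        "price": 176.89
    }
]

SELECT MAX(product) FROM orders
7334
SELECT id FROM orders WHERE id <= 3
[1, 2, 3]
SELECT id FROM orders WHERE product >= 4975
[2, 3, 4]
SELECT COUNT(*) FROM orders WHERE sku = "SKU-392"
1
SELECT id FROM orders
[1, 2, 3, 4, 5, 6, 7]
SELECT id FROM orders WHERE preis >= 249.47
[1]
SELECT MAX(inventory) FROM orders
143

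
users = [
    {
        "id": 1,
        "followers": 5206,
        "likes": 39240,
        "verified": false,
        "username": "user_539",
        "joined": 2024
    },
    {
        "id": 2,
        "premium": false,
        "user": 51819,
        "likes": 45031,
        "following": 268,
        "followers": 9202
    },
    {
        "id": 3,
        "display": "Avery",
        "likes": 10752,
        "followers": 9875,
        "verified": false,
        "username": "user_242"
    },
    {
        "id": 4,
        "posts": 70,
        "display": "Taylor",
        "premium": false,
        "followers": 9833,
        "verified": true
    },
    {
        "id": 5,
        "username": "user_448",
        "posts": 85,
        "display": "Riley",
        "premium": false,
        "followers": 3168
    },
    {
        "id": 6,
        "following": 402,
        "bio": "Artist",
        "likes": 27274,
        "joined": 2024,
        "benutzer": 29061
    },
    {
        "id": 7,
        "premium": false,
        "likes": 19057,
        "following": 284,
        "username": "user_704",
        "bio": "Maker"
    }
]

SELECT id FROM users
[1, 2, 3, 4, 5, 6, 7]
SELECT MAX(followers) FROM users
9875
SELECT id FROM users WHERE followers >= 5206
[1, 2, 3, 4]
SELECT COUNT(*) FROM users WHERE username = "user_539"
1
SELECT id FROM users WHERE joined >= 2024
[1, 6]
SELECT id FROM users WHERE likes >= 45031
[2]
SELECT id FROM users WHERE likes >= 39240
[1, 2]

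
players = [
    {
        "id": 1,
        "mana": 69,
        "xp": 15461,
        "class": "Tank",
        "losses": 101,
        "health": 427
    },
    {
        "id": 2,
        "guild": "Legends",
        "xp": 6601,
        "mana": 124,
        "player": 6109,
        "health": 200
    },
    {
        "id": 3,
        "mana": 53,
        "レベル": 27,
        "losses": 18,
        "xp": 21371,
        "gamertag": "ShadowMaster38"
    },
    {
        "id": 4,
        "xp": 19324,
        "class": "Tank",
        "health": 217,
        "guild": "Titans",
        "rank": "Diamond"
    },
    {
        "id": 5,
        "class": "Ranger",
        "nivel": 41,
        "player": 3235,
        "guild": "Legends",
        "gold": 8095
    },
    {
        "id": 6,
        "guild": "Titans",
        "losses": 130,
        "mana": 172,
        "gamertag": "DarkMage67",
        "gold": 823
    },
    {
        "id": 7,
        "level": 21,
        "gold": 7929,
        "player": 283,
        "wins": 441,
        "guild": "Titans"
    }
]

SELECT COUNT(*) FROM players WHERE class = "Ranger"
1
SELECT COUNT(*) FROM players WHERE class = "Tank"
2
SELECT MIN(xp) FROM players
6601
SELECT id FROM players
[1, 2, 3, 4, 5, 6, 7]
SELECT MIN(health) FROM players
200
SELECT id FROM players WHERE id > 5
[6, 7]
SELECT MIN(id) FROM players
1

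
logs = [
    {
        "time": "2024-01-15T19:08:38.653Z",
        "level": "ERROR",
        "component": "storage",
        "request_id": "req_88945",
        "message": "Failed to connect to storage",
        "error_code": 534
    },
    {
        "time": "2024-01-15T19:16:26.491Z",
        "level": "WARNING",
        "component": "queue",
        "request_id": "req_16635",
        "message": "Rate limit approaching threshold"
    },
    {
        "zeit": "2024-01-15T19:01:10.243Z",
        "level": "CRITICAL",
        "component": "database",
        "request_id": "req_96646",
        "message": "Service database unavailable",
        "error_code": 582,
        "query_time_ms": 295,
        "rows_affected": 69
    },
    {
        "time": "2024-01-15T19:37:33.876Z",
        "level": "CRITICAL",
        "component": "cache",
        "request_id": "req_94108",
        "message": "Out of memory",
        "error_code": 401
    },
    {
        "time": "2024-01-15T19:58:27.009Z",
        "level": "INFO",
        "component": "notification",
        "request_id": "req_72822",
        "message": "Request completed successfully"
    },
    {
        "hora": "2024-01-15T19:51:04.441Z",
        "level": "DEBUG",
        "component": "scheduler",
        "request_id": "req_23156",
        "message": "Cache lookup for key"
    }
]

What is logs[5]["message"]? "Cache lookup for key"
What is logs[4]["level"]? "INFO"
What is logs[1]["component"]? "queue"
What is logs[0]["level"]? "ERROR"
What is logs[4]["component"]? "notification"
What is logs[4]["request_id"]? "req_72822"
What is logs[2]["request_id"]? "req_96646"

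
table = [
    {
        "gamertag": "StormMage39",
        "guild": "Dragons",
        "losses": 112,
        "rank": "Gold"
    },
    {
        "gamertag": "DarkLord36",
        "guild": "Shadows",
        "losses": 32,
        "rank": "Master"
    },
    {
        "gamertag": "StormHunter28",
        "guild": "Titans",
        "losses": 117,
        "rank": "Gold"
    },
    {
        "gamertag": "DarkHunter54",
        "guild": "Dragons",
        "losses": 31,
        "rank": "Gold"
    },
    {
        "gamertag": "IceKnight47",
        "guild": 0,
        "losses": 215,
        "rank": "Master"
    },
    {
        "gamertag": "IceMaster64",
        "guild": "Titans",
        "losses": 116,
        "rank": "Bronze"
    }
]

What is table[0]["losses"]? 112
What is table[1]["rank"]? "Master"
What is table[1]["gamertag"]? "DarkLord36"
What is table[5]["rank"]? "Bronze"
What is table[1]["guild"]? "Shadows"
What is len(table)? 6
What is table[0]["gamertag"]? "StormMage39"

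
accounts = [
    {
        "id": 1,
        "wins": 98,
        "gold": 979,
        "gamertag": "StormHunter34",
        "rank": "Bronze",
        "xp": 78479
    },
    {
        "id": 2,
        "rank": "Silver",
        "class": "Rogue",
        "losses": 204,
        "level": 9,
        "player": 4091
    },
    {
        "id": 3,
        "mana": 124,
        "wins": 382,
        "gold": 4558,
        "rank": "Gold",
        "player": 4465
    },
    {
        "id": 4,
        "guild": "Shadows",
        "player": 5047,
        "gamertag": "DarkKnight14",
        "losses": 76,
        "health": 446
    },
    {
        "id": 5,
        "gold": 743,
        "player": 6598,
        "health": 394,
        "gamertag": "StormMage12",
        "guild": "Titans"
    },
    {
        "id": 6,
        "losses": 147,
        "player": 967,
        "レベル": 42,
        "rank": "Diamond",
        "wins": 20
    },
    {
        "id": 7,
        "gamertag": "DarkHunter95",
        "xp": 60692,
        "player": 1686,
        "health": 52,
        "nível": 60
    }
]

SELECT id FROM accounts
[1, 2, 3, 4, 5, 6, 7]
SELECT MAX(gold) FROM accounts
4558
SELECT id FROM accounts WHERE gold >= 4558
[3]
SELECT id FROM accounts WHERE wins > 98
[3]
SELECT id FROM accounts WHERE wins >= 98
[1, 3]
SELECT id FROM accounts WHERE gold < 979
[5]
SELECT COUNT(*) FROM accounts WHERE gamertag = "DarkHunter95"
1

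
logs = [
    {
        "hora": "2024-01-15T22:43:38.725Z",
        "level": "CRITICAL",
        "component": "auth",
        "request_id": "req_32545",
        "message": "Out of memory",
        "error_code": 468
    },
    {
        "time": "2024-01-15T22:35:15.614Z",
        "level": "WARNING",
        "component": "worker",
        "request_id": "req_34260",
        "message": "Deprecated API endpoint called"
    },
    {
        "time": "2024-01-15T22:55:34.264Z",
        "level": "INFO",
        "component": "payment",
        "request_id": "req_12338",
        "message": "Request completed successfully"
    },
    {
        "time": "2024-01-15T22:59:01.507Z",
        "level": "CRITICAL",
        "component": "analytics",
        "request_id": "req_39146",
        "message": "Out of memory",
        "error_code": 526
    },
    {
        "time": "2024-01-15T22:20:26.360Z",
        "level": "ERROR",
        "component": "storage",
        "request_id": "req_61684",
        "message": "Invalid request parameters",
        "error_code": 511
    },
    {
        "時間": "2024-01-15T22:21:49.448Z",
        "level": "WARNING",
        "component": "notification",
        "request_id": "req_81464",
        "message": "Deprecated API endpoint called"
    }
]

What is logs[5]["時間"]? "2024-01-15T22:21:49.448Z"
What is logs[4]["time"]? "2024-01-15T22:20:26.360Z"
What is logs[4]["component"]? "storage"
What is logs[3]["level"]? "CRITICAL"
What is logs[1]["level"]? "WARNING"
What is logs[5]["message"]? "Deprecated API endpoint called"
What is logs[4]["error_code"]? 511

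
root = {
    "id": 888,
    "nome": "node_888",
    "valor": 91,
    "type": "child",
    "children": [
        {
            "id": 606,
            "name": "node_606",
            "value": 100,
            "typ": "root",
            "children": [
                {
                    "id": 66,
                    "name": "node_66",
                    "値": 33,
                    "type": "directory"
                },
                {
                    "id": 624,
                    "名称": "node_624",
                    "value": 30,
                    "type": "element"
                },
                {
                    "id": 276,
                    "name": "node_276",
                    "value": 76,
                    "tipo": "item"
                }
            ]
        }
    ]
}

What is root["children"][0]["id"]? 606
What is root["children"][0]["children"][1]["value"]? 30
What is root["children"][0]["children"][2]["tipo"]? "item"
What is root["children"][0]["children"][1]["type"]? "element"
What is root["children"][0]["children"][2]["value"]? 76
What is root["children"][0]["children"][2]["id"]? 276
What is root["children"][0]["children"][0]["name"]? "node_66"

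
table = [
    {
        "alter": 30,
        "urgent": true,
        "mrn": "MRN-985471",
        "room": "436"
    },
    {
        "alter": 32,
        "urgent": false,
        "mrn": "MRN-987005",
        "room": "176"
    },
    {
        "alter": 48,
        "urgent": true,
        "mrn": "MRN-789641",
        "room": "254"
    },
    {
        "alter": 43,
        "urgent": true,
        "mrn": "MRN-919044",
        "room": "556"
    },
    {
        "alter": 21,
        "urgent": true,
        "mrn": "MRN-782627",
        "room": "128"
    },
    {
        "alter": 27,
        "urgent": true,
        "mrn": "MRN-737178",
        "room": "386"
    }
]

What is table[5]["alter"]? 27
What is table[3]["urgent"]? True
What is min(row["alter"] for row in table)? 21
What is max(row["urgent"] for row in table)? True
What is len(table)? 6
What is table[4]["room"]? "128"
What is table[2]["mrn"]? "MRN-789641"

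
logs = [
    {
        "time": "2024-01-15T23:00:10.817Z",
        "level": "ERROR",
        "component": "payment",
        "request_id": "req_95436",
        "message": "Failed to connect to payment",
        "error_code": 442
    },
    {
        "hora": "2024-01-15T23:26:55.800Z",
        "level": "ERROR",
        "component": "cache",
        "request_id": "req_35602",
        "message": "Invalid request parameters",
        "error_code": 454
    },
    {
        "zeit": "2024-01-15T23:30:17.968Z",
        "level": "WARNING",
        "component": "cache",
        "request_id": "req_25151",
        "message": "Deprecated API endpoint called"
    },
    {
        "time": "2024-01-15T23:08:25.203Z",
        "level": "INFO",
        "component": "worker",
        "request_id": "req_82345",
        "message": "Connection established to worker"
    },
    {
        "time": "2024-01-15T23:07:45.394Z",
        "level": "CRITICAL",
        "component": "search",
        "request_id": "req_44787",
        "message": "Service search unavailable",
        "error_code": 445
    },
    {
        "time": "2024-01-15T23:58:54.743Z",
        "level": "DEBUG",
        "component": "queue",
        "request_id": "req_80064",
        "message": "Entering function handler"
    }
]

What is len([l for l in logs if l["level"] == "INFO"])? 1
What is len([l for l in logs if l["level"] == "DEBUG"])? 1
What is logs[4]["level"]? "CRITICAL"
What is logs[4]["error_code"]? 445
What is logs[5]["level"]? "DEBUG"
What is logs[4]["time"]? "2024-01-15T23:07:45.394Z"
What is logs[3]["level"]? "INFO"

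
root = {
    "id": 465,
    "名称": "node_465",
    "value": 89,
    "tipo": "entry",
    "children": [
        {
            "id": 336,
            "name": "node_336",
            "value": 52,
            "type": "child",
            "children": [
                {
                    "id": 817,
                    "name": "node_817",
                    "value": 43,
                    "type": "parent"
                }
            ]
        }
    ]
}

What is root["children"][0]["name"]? "node_336"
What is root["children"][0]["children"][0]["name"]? "node_817"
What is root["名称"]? "node_465"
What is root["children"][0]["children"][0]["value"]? 43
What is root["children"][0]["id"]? 336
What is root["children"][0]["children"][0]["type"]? "parent"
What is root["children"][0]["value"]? 52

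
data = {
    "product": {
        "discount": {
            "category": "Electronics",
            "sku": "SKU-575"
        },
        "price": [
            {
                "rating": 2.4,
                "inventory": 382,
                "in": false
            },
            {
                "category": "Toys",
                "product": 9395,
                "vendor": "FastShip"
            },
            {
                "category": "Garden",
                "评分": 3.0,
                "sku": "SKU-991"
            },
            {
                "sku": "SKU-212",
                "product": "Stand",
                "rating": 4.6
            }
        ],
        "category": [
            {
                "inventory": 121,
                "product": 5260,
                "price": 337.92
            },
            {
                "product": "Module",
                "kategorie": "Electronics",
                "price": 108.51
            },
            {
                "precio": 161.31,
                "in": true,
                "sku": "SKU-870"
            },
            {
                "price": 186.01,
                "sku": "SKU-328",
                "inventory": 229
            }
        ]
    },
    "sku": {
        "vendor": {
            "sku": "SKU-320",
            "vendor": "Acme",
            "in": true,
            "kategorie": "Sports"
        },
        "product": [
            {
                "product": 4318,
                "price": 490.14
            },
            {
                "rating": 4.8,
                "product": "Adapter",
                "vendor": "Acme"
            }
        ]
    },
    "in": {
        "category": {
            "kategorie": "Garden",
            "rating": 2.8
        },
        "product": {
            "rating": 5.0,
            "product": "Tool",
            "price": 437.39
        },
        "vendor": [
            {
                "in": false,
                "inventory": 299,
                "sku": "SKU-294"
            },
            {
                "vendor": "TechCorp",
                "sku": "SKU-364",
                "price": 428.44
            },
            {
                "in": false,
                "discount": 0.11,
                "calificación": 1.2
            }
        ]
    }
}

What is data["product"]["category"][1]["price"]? 108.51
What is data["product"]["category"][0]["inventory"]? 121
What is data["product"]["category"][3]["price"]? 186.01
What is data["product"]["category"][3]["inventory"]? 229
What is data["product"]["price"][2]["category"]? "Garden"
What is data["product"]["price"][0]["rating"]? 2.4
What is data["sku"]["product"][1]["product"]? "Adapter"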